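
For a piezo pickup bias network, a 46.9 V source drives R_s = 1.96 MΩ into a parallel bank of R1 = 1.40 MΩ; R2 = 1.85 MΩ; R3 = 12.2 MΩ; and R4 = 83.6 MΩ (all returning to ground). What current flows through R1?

Combine the parallel branches: R_p = (1/1.40 + 1/1.85 + 1/12.2 + 1/83.6)⁻¹ = 0.7414 MΩ.
Node voltage V_A = V_DC · R_p/(R_s + R_p) = 46.9 × 0.2745 = 12.87 V.
I(R1) = V_A / R1 = 12.87/1.40 = 9.194 µA.

I ≈ 9.19 µA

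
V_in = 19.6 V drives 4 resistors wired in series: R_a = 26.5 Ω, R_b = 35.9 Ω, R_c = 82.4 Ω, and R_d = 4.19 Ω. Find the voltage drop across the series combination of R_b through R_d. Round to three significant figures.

Total series resistance ΣR = 26.5 + 35.9 + 82.4 + 4.19 = 149.0 Ω.
R_{R_b..R_d} = 35.9 + 82.4 + 4.19 = 122.5 Ω.
V = V_in · R/ΣR = 19.6 × 0.8221 = 16.11 V.

V ≈ 16.1 V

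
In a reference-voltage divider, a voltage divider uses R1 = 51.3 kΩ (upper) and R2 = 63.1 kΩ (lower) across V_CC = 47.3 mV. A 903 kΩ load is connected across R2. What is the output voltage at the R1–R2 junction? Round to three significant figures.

V_out ≈ 25.3 mV

First combine the lower leg with the load: R2 ‖ R_L = 58.98 kΩ.
Voltage divider with the loaded lower leg: V_out = 47.3 × 58.98/(51.3 + 58.98) = 47.3 × 0.5348 = 25.30 mV.
(Unloaded it would be 26.1 mV; the load pulls it down.)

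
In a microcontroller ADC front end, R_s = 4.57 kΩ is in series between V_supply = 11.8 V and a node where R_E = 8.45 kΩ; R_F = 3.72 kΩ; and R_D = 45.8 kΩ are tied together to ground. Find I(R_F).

Combine the parallel branches: R_p = (1/8.45 + 1/3.72 + 1/45.8)⁻¹ = 2.445 kΩ.
V_A = 11.8 × 2.445/7.015 = 4.113 V.
I(R_F) = V_A / R_F = 4.113/3.72 = 1.106 mA.

I ≈ 1.11 mA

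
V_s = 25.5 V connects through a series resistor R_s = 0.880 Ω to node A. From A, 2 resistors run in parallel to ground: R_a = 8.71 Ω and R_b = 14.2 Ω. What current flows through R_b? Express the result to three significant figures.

I ≈ 1.54 A

Equivalent of the parallel group: R_p = 5.399 Ω.
V_A = 25.5 × 5.399/6.279 = 21.93 V.
Branch current I = V_A/R_b = 21.93/14.2 = 1.544 A.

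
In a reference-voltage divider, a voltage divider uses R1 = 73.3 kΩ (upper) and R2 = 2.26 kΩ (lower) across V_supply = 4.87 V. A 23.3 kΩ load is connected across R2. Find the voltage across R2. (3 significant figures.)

First combine the lower leg with the load: R2 ‖ R_L = 2.060 kΩ.
Now apply the divider: V_out = 4.87 × 0.02734 = 0.1331 V.

V_out ≈ 0.133 V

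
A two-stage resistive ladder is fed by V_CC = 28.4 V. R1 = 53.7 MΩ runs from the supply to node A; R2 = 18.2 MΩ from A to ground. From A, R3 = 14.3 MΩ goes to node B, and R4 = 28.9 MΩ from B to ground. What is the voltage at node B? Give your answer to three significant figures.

The second stage (R3 + R4 = 43.20 MΩ) loads node A in parallel with R2.
Effective lower resistance at A: R2 ‖ 43.20 = 12.81 MΩ.
First divider: V_A = V_CC · 12.81/(53.7 + 12.81) = 5.468 V.
V_B = V_A × 0.6690 = 3.658 V.

V_B ≈ 3.66 V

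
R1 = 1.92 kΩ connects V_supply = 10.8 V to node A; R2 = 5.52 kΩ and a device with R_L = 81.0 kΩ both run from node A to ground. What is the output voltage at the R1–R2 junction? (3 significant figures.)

V_out ≈ 7.87 V

R2 ‖ R_L = (5.52 × 81.0)/(5.52 + 81.0) = 5.168 kΩ.
Then V_out = V_supply · R2'/(R1 + R2') = 10.8 × 5.168/7.088 = 7.874 V.
(Unloaded it would be 8.01 V; the load pulls it down.)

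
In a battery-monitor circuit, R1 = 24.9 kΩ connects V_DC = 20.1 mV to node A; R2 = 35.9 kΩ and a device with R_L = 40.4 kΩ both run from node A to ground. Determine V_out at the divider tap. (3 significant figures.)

V_out ≈ 8.70 mV

First combine the lower leg with the load: R2 ‖ R_L = 19.01 kΩ.
Now apply the divider: V_out = 20.1 × 0.4329 = 8.702 mV.
(Unloaded it would be 11.9 mV; the load pulls it down.)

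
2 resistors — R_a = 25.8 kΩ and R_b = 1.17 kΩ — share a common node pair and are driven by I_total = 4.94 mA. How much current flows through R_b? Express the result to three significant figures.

I ≈ 4.73 mA

Two-branch current divider: I_k = I_total · R_other/(R_1 + R_2).
I(R_b) = 4.94 × 25.8/(25.8 + 1.17) = 4.94 × 0.9566 = 4.726 mA.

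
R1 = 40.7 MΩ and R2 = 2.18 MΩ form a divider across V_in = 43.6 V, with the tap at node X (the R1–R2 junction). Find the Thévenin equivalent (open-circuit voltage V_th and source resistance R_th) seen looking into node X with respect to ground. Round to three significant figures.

V_th ≈ 2.22 V, R_th ≈ 2.07 MΩ

Open-circuit (no load on X): V_th = V_in · R2/(R1 + R2) = 43.6 × 2.18/(40.70 + 2.18) = 2.217 V.
With V_in suppressed (replaced by a short), R_th = R1 ‖ R2 = (40.70 × 2.18)/(40.70 + 2.18) = 2.069 MΩ.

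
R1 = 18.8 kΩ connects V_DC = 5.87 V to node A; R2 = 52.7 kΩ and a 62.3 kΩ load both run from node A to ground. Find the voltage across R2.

R2 ‖ R_L = (52.7 × 62.3)/(52.7 + 62.3) = 28.55 kΩ.
Then V_out = V_DC · R2'/(R1 + R2') = 5.87 × 28.55/47.35 = 3.539 V.

V_out ≈ 3.54 V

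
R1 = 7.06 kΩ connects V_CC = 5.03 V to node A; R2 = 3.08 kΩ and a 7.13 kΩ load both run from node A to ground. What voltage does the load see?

V_out ≈ 1.17 V

The load sits in parallel with R2, giving an effective lower resistance R2' = R2·R_L/(R2+R_L) = 2.151 kΩ.
Now apply the divider: V_out = 5.03 × 0.2335 = 1.175 V.
(Unloaded it would be 1.53 V; the load pulls it down.)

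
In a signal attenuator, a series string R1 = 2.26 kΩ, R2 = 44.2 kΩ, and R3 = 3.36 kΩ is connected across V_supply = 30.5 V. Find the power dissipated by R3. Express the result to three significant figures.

ΣR = 49.82 kΩ → I = 30.5/49.82 = 0.6122 mA.
P(R3) = I²·R3 = (0.6122)² × 3.36 = 1.259 mW.

P ≈ 1.26 mW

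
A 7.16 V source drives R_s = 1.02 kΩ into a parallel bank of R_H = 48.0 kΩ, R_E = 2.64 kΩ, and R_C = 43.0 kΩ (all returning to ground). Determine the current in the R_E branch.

Equivalent of the parallel group: R_p = 2.365 kΩ.
Node voltage V_A = V_in · R_p/(R_s + R_p) = 7.16 × 0.6986 = 5.002 V.
I(R_E) = V_A / R_E = 5.002/2.64 = 1.895 mA.
(Equivalently: I_total = 2.115 mA, then current-divider fraction G_k/ΣG = 0.8957.)

I ≈ 1.89 mA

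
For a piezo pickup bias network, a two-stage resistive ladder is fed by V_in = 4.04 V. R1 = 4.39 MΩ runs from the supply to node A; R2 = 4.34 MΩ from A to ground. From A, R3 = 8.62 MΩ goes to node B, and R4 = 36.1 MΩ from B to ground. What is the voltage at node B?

The second stage (R3 + R4 = 44.72 MΩ) loads node A in parallel with R2.
R2 ‖ (R3+R4) = 3.956 MΩ.
V_A = 4.04 × 3.956/(4.39 + 3.956) = 1.915 V.
V_B = V_A × 0.8072 = 1.546 V.

V_B ≈ 1.55 V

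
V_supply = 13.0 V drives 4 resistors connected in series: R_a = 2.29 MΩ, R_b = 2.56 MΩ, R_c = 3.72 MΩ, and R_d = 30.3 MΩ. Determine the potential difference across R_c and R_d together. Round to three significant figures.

V ≈ 11.4 V

ΣR = 2.29 + 2.56 + 3.72 + 30.3 = 38.87 MΩ.
R_{R_c..R_d} = 3.72 + 30.3 = 34.02 MΩ.
By the voltage-divider rule, V = 13.0 × 34.02/38.87 = 11.38 V.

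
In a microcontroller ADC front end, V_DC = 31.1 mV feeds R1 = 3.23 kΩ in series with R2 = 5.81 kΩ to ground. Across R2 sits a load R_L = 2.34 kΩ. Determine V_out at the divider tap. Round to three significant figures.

V_out ≈ 10.6 mV

R2 ‖ R_L = (5.81 × 2.34)/(5.81 + 2.34) = 1.668 kΩ.
Then V_out = V_DC · R2'/(R1 + R2') = 31.1 × 1.668/4.898 = 10.59 mV.
(Unloaded it would be 20.0 mV; the load pulls it down.)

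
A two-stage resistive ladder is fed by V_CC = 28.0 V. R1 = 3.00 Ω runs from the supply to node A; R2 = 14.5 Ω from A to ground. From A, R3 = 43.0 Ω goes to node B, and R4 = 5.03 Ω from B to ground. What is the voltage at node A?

Looking into the second stage from A: R3 + R4 = 48.03 Ω appears in parallel with R2.
R2 ‖ (R3+R4) = 11.14 Ω.
So V_A = 28.0 × 0.7878 = 22.06 V.

V_A ≈ 22.1 V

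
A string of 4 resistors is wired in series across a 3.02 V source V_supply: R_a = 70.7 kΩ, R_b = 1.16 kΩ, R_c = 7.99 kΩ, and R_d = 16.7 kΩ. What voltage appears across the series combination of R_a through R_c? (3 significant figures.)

V ≈ 2.50 V

Total series resistance ΣR = 70.7 + 1.16 + 7.99 + 16.7 = 96.55 kΩ.
R_{R_a..R_c} = 70.7 + 1.16 + 7.99 = 79.85 kΩ.
Voltage divider: V = V_supply · (79.85 / 96.55) = 3.02 × 0.8270 = 2.498 V.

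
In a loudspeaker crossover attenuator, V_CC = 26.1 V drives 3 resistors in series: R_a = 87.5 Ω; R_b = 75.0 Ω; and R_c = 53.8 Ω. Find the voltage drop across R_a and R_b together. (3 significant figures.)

ΣR = 87.5 + 75.0 + 53.8 = 216.3 Ω.
R_{R_a..R_b} = 87.5 + 75.0 = 162.5 Ω.
By the voltage-divider rule, V = 26.1 × 162.5/216.3 = 19.61 V.

V ≈ 19.6 V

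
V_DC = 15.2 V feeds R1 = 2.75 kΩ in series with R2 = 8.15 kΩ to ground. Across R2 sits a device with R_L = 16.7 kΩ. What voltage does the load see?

First combine the lower leg with the load: R2 ‖ R_L = 5.477 kΩ.
Then V_out = V_DC · R2'/(R1 + R2') = 15.2 × 5.477/8.227 = 10.12 V.

V_out ≈ 10.1 V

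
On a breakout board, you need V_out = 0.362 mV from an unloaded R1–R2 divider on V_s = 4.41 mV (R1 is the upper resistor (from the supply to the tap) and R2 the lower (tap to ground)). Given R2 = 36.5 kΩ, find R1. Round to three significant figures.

R1 ≈ 408 kΩ

Required fraction k = V_out/V_s = 0.08209.
So R1 = R2 · (V_s/V_out − 1) = 36.5 × (4.41/0.362 − 1) = 36.5 × 11.18 = 408.2 kΩ.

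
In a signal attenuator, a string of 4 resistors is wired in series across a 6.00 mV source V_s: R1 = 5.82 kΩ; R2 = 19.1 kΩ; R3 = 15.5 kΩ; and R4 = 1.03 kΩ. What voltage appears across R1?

Series total: ΣR = 5.82 + 19.1 + 15.5 + 1.03 = 41.45 kΩ.
V = V_s · R/ΣR = 6.00 × 0.1404 = 0.8425 mV.

V ≈ 0.842 mV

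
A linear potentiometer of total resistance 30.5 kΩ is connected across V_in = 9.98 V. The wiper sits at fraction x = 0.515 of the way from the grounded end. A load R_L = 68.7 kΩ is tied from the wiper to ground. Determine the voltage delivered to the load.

V_out ≈ 4.63 V

The pot divides into 14.79 kΩ above the wiper and 15.71 kΩ below.
R_L loads the lower segment: effective lower R = 12.78 kΩ.
Loaded-divider output: V_out = 9.98 × 0.4636 = 4.627 V.
(Unloaded: V_out = x·V_in = 5.14 V.)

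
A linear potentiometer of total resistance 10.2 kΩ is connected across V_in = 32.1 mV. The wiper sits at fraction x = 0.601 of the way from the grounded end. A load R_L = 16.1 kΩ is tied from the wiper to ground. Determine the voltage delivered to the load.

Lower segment x·R_p = 6.130 kΩ; upper segment (1−x)·R_p = 4.070 kΩ.
(x·R_p) ‖ R_L = 4.440 kΩ.
Then V_out = V_in · 4.440/(4.070 + 4.440) = 16.75 mV.

V_out ≈ 16.7 mV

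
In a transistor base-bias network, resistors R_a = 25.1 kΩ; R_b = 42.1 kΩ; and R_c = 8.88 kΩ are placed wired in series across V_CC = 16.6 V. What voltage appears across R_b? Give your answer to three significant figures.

ΣR = 25.1 + 42.1 + 8.88 = 76.08 kΩ.
By the voltage-divider rule, V = 16.6 × 42.10/76.08 = 9.186 V.

V ≈ 9.19 V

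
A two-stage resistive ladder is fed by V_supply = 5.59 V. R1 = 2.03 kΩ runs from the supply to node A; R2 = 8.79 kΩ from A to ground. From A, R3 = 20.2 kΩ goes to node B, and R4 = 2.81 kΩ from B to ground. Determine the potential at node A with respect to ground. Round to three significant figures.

V_A ≈ 4.24 V

Looking into the second stage from A: R3 + R4 = 23.01 kΩ appears in parallel with R2.
R2 ‖ (R3+R4) = 6.360 kΩ.
V_A = 5.59 × 6.360/(2.03 + 6.360) = 4.238 V.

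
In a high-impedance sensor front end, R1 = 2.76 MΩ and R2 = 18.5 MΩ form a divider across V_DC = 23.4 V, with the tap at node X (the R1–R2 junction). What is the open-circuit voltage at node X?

V_th is the unloaded tap voltage: V_DC · R2/(R1+R2) = 23.4 × 0.8702 = 20.36 V.

V_th ≈ 20.4 V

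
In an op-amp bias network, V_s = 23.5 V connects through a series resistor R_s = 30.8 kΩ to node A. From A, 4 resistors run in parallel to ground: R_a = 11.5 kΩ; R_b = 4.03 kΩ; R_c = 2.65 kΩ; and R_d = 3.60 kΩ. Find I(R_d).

Parallel bank: R_p = 1/(1/11.5 + 1/4.03 + 1/2.65 + 1/3.60) = 1.010 kΩ.
V_A by voltage divider: V_A = 23.5 × 1.010/(30.8 + 1.010) = 0.7461 V.
I(R_d) = V_A / R_d = 0.7461/3.60 = 0.2072 mA.

I ≈ 0.207 mA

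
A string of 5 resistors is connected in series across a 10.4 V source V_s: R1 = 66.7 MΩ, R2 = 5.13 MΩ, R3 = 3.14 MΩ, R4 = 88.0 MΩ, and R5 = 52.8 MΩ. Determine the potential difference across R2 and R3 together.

ΣR = 66.7 + 5.13 + 3.14 + 88.0 + 52.8 = 215.8 MΩ.
R_{R2..R3} = 5.13 + 3.14 = 8.270 MΩ.
By the voltage-divider rule, V = 10.4 × 8.270/215.8 = 0.3986 V.

V ≈ 0.399 V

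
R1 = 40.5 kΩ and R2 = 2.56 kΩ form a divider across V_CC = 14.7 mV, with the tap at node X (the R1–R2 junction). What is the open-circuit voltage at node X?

With X open, the divider is unloaded: V_th = 14.7 × 2.56/43.06 = 0.8739 mV.

V_th ≈ 0.874 mV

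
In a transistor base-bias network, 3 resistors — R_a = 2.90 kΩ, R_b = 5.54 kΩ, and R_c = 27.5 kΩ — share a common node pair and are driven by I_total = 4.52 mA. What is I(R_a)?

Total conductance ΣG = 1/2.90 + 1/5.54 + 1/27.5 = 0.5617 (units of 1/kΩ).
By the current-divider rule, I = I_total · G_k/ΣG = 4.52 × 0.6139 = 2.775 mA.

I ≈ 2.77 mA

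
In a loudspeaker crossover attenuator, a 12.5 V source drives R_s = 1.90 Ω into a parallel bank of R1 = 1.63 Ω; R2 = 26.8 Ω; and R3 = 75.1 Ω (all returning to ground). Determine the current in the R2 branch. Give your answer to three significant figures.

I ≈ 0.206 A

Combine the parallel branches: R_p = (1/1.63 + 1/26.8 + 1/75.1)⁻¹ = 1.506 Ω.
V_A by voltage divider: V_A = 12.5 × 1.506/(1.90 + 1.506) = 5.526 V.
I(R2) = V_A / R2 = 5.526/26.8 = 0.2062 A.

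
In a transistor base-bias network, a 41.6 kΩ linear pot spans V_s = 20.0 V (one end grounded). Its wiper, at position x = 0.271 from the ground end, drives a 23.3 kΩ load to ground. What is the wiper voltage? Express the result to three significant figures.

Split the track: R_lower = x·R_p = 11.27 kΩ, R_upper = (1−x)·R_p = 30.33 kΩ.
Lower segment in parallel with the load: 11.27 ‖ 23.3 = 7.598 kΩ.
Then V_out = V_s · 7.598/(30.33 + 7.598) = 4.007 V.
(Unloaded: V_out = x·V_s = 5.42 V.)

V_out ≈ 4.01 V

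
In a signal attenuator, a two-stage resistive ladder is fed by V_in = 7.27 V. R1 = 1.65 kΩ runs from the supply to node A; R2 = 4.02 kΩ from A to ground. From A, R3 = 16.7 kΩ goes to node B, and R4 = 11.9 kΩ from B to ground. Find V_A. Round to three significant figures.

Looking into the second stage from A: R3 + R4 = 28.60 kΩ appears in parallel with R2.
Effective lower resistance at A: R2 ‖ 28.60 = 3.525 kΩ.
V_A = 7.27 × 3.525/(1.65 + 3.525) = 4.952 V.

V_A ≈ 4.95 V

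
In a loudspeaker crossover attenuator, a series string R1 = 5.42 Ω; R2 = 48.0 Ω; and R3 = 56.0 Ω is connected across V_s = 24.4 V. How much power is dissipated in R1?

P ≈ 0.270 W

ΣR = 109.4 Ω → I = 24.4/109.4 = 0.2230 A.
V(R1) = I·R = 1.209 V; P = V·I = 1.209 × 0.2230 = 0.2695 W.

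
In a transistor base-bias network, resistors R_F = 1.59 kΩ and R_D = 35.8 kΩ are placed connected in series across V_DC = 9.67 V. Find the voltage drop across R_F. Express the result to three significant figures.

ΣR = 1.59 + 35.8 = 37.39 kΩ.
Voltage divider: V = V_DC · (1.590 / 37.39) = 9.67 × 0.04252 = 0.4112 V.

V ≈ 0.411 V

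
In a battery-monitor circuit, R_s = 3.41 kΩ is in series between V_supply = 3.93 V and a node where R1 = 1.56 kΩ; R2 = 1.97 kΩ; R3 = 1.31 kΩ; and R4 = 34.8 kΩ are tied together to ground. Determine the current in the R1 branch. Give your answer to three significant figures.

I ≈ 0.331 mA

Equivalent of the parallel group: R_p = 0.5153 kΩ.
V_A = 3.93 × 0.5153/3.925 = 0.5159 V.
Branch current I = V_A/R1 = 0.5159/1.56 = 0.3307 mA.
(Check via current divider: I_total = 1.001 mA; share G_k/ΣG = 0.3303 → same result.)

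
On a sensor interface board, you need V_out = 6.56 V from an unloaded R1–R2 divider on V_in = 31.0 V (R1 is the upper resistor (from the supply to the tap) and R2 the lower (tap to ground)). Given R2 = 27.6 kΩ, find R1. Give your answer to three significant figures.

The divider ratio is R2/(R1+R2) = 6.56/31.0 = 0.2116.
So R1 = R2 · (V_in/V_out − 1) = 27.6 × (31.0/6.56 − 1) = 27.6 × 3.726 = 102.8 kΩ.

R1 ≈ 103 kΩ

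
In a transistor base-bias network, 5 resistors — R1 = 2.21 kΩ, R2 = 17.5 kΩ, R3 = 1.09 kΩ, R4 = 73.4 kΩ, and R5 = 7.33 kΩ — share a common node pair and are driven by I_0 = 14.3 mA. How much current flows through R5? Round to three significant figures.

I ≈ 1.24 mA

ΣG = 1/2.21 + 1/17.5 + 1/1.09 + 1/73.4 + 1/7.33 = 1.577.
R5 takes the fraction G_k/ΣG = 0.1364/1.577 = 0.08650, so I = 14.3 × 0.08650 = 1.237 mA.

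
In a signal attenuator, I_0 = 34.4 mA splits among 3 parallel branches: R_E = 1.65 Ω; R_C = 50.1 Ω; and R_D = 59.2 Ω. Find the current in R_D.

I ≈ 0.904 mA

Conductances: ΣG = 1/1.65 + 1/50.1 + 1/59.2 = 0.6429 (1/Ω).
Current divider: I(R_D) = I_0 · G_k/ΣG = 34.4 × (0.01689/0.6429) = 34.4 × 0.02627 = 0.9038 mA.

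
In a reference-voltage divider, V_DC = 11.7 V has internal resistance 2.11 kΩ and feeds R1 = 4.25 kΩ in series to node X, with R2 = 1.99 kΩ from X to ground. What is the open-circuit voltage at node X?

R1' = 2.11 + 4.25 = 6.360 kΩ (source resistance + R1).
V_th is the unloaded tap voltage: V_DC · R2/(R1'+R2) = 11.7 × 0.2383 = 2.788 V.

V_th ≈ 2.79 V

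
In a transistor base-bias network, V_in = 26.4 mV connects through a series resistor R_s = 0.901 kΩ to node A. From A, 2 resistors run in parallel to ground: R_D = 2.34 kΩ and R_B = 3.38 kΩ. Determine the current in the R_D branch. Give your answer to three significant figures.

I ≈ 6.83 µA

Parallel bank: R_p = 1/(1/2.34 + 1/3.38) = 1.383 kΩ.
V_A by voltage divider: V_A = 26.4 × 1.383/(0.901 + 1.383) = 15.98 mV.
I(R_D) = V_A / R_D = 15.98/2.34 = 6.831 µA.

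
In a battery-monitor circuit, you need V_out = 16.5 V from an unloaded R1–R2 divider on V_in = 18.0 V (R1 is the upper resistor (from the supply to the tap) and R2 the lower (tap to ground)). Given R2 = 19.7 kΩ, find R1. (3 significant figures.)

R1 ≈ 1.79 kΩ

The divider ratio is R2/(R1+R2) = 16.5/18.0 = 0.9167.
So R1 = R2 · (V_in/V_out − 1) = 19.7 × (18.0/16.5 − 1) = 19.7 × 0.09091 = 1.791 kΩ.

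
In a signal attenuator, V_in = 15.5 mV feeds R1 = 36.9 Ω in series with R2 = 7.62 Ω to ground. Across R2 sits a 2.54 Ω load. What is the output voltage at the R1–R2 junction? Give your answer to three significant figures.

R2 ‖ R_L = (7.62 × 2.54)/(7.62 + 2.54) = 1.905 Ω.
Then V_out = V_in · R2'/(R1 + R2') = 15.5 × 1.905/38.80 = 0.7609 mV.
(Unloaded it would be 2.65 mV; the load pulls it down.)

V_out ≈ 0.761 mV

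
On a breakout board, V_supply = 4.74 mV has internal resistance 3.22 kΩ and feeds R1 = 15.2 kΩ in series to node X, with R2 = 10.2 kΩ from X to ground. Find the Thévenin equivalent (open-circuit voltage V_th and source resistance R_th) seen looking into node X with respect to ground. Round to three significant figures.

V_th ≈ 1.69 mV, R_th ≈ 6.56 kΩ

R1' = 3.22 + 15.2 = 18.42 kΩ (source resistance + R1).
Open-circuit (no load on X): V_th = V_supply · R2/(R1' + R2) = 4.74 × 10.2/(18.42 + 10.2) = 1.689 mV.
Zeroing V_supply shorts the top of R1' to ground, so R_th = R1' ‖ R2 = 6.565 kΩ.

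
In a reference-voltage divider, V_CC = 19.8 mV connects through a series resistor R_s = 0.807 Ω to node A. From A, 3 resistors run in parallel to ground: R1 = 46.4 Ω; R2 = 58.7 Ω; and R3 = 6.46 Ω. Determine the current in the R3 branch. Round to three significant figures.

I ≈ 2.65 mA

Equivalent of the parallel group: R_p = 5.171 Ω.
Node voltage V_A = V_CC · R_p/(R_s + R_p) = 19.8 × 0.8650 = 17.13 mV.
Branch current I = V_A/R3 = 17.13/6.46 = 2.651 mA.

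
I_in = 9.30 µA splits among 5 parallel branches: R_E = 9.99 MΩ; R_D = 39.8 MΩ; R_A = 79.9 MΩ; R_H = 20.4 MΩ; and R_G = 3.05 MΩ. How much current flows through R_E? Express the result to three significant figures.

I ≈ 1.81 µA

ΣG = 1/9.99 + 1/39.8 + 1/79.9 + 1/20.4 + 1/3.05 = 0.5146.
By the current-divider rule, I = I_in · G_k/ΣG = 9.30 × 0.1945 = 1.809 µA.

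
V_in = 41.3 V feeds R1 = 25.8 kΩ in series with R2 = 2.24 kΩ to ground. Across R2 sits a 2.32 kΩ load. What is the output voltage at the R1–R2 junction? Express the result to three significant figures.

The load sits in parallel with R2, giving an effective lower resistance R2' = R2·R_L/(R2+R_L) = 1.140 kΩ.
Now apply the divider: V_out = 41.3 × 0.04230 = 1.747 V.

V_out ≈ 1.75 V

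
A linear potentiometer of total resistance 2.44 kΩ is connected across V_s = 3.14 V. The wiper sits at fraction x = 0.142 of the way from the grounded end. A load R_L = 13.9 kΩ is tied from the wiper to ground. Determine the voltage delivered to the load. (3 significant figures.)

Lower segment x·R_p = 0.3465 kΩ; upper segment (1−x)·R_p = 2.094 kΩ.
Lower segment in parallel with the load: 0.3465 ‖ 13.9 = 0.3381 kΩ.
Loaded-divider output: V_out = 3.14 × 0.1390 = 0.4365 V.
(Unloaded: V_out = x·V_s = 0.446 V.)

V_out ≈ 0.437 V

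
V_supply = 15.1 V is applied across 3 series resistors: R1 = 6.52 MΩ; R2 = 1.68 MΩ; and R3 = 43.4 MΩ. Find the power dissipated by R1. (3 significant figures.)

Series current I = V_supply/ΣR = 15.1/51.60 = 0.2926 µA.
P = I²R = 0.08564 × 6.52 = 0.5583 µW.

P ≈ 0.558 µW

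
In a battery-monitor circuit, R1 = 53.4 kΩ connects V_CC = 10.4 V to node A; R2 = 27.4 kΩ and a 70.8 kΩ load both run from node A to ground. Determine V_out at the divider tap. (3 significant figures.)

V_out ≈ 2.81 V

The load sits in parallel with R2, giving an effective lower resistance R2' = R2·R_L/(R2+R_L) = 19.75 kΩ.
Now apply the divider: V_out = 10.4 × 0.2700 = 2.808 V.
(Unloaded it would be 3.53 V; the load pulls it down.)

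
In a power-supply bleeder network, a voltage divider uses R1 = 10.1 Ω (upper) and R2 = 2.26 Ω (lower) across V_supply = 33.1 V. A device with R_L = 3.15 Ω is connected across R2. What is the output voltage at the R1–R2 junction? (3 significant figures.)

V_out ≈ 3.82 V

R2 ‖ R_L = (2.26 × 3.15)/(2.26 + 3.15) = 1.316 Ω.
Now apply the divider: V_out = 33.1 × 0.1153 = 3.815 V.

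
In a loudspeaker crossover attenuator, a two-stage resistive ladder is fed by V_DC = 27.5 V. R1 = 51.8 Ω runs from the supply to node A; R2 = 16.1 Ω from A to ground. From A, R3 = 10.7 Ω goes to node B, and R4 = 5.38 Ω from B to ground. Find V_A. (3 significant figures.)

The second stage (R3 + R4 = 16.08 Ω) loads node A in parallel with R2.
Effective lower resistance at A: R2 ‖ 16.08 = 8.045 Ω.
First divider: V_A = V_DC · 8.045/(51.8 + 8.045) = 3.697 V.

V_A ≈ 3.70 V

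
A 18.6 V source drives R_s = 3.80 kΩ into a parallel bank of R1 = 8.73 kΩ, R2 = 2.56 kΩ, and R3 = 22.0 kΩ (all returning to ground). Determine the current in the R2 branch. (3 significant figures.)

Equivalent of the parallel group: R_p = 1.816 kΩ.
V_A = 18.6 × 1.816/5.616 = 6.015 V.
Branch current I = V_A/R2 = 6.015/2.56 = 2.350 mA.

I ≈ 2.35 mA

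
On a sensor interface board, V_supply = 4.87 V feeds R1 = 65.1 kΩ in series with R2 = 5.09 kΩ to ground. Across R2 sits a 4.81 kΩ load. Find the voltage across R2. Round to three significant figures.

V_out ≈ 0.178 V

First combine the lower leg with the load: R2 ‖ R_L = 2.473 kΩ.
Voltage divider with the loaded lower leg: V_out = 4.87 × 2.473/(65.1 + 2.473) = 4.87 × 0.03660 = 0.1782 V.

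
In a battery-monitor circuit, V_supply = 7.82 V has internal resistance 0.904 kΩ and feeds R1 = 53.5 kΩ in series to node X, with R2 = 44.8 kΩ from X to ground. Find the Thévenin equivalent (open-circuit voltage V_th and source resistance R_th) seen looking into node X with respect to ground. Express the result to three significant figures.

R1' = 0.904 + 53.5 = 54.40 kΩ (source resistance + R1).
V_th is the unloaded tap voltage: V_supply · R2/(R1'+R2) = 7.82 × 0.4516 = 3.531 V.
Zeroing V_supply shorts the top of R1' to ground, so R_th = R1' ‖ R2 = 24.57 kΩ.

V_th ≈ 3.53 V, R_th ≈ 24.6 kΩ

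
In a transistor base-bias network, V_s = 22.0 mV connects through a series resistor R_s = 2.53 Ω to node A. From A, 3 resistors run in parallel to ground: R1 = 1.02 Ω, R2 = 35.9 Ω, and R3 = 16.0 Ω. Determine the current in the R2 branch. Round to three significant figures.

Equivalent of the parallel group: R_p = 0.9339 Ω.
Node voltage V_A = V_s · R_p/(R_s + R_p) = 22.0 × 0.2696 = 5.932 mV.
Branch current I = V_A/R2 = 5.932/35.9 = 0.1652 mA.

I ≈ 0.165 mA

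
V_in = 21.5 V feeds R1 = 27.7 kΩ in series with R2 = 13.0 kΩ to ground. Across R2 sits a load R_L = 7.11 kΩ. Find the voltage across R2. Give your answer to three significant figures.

First combine the lower leg with the load: R2 ‖ R_L = 4.596 kΩ.
Voltage divider with the loaded lower leg: V_out = 21.5 × 4.596/(27.7 + 4.596) = 21.5 × 0.1423 = 3.060 V.

V_out ≈ 3.06 V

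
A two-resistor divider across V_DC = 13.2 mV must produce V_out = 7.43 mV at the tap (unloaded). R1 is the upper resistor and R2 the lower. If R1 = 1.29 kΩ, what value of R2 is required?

V_out/V_DC = R2/(R1+R2) = 0.5629.
So R2 = R1 · V_out/(V_DC − V_out) = 1.29 × 7.43/(13.2 − 7.43) = 1.29 × 1.288 = 1.661 kΩ.

R2 ≈ 1.66 kΩ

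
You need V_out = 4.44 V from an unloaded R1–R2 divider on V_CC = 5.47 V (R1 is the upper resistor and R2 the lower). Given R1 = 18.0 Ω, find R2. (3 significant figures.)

R2 ≈ 77.6 Ω

Required fraction k = V_out/V_CC = 0.8117.
Rearranging, R2 = R1·k/(1−k) = 18.0 × 4.311 = 77.59 Ω.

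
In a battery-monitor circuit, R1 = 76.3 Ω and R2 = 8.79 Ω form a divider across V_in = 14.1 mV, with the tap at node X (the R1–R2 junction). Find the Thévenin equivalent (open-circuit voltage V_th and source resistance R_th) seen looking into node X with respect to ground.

V_th ≈ 1.46 mV, R_th ≈ 7.88 Ω

Open-circuit (no load on X): V_th = V_in · R2/(R1 + R2) = 14.1 × 8.79/(76.30 + 8.79) = 1.457 mV.
With V_in suppressed (replaced by a short), R_th = R1 ‖ R2 = (76.30 × 8.79)/(76.30 + 8.79) = 7.882 Ω.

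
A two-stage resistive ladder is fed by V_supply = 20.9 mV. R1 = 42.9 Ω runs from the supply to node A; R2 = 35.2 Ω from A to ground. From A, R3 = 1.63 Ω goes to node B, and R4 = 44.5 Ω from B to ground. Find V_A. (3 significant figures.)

V_A ≈ 6.64 mV

Looking into the second stage from A: R3 + R4 = 46.13 Ω appears in parallel with R2.
R2 ‖ (R3+R4) = 19.97 Ω.
First divider: V_A = V_supply · 19.97/(42.9 + 19.97) = 6.638 mV.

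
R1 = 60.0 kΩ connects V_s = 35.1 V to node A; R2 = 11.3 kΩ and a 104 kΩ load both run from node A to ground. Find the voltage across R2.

V_out ≈ 5.10 V

The load sits in parallel with R2, giving an effective lower resistance R2' = R2·R_L/(R2+R_L) = 10.19 kΩ.
Then V_out = V_s · R2'/(R1 + R2') = 35.1 × 10.19/70.19 = 5.097 V.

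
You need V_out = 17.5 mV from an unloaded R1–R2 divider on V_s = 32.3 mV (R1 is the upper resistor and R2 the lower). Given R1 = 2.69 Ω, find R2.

The divider ratio is R2/(R1+R2) = 17.5/32.3 = 0.5418.
So R2 = R1 · V_out/(V_s − V_out) = 2.69 × 17.5/(32.3 − 17.5) = 2.69 × 1.182 = 3.181 Ω.

R2 ≈ 3.18 Ω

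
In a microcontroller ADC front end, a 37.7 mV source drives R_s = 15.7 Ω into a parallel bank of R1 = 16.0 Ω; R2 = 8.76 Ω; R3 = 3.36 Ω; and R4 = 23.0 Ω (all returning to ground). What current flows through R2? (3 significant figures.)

I ≈ 0.471 mA

Parallel bank: R_p = 1/(1/16.0 + 1/8.76 + 1/3.36 + 1/23.0) = 1.931 Ω.
V_A = 37.7 × 1.931/17.63 = 4.130 mV.
I(R2) = V_A / R2 = 4.130/8.76 = 0.4714 mA.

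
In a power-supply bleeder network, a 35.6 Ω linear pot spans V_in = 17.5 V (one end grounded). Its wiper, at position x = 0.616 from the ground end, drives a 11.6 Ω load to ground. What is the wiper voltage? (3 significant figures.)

The pot divides into 13.67 Ω above the wiper and 21.93 Ω below.
(x·R_p) ‖ R_L = 7.587 Ω.
V_out = 17.5 × 7.587/(13.67 + 7.587) = 6.246 V.

V_out ≈ 6.25 V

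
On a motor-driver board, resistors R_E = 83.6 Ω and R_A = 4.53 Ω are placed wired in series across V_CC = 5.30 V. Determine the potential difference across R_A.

V ≈ 0.272 V

Total series resistance ΣR = 83.6 + 4.53 = 88.13 Ω.
V = V_CC · R/ΣR = 5.30 × 0.05140 = 0.2724 V.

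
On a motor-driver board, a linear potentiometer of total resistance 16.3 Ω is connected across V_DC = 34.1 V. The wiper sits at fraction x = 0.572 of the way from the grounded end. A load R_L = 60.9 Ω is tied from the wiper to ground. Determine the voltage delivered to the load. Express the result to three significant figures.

V_out ≈ 18.3 V

Split the track: R_lower = x·R_p = 9.324 Ω, R_upper = (1−x)·R_p = 6.976 Ω.
(x·R_p) ‖ R_L = 8.086 Ω.
Then V_out = V_DC · 8.086/(6.976 + 8.086) = 18.31 V.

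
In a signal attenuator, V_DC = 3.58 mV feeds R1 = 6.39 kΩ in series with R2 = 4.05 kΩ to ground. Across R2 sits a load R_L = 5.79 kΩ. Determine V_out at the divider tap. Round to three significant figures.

V_out ≈ 0.972 mV

R2 ‖ R_L = (4.05 × 5.79)/(4.05 + 5.79) = 2.383 kΩ.
Now apply the divider: V_out = 3.58 × 0.2716 = 0.9725 mV.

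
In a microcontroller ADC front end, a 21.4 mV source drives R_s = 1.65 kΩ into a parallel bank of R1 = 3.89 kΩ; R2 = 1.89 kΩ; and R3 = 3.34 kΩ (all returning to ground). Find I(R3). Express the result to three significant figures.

Parallel bank: R_p = 1/(1/3.89 + 1/1.89 + 1/3.34) = 0.9212 kΩ.
Node voltage V_A = V_in · R_p/(R_s + R_p) = 21.4 × 0.3583 = 7.667 mV.
I(R3) = V_A / R3 = 7.667/3.34 = 2.296 µA.

I ≈ 2.30 µA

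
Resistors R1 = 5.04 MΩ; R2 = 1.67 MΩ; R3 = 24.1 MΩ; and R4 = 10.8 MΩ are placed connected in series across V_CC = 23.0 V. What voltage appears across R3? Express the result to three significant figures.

V ≈ 13.3 V

ΣR = 5.04 + 1.67 + 24.1 + 10.8 = 41.61 MΩ.
Voltage divider: V = V_CC · (24.10 / 41.61) = 23.0 × 0.5792 = 13.32 V.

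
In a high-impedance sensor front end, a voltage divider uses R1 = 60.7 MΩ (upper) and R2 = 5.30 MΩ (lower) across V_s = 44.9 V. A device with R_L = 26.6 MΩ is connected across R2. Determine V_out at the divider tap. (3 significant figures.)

V_out ≈ 3.05 V

The load sits in parallel with R2, giving an effective lower resistance R2' = R2·R_L/(R2+R_L) = 4.419 MΩ.
Then V_out = V_s · R2'/(R1 + R2') = 44.9 × 4.419/65.12 = 3.047 V.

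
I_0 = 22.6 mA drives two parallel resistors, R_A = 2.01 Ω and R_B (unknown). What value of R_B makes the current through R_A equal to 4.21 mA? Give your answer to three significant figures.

In a two-way split, I_A/I_0 = R_B/(R_A + R_B).
4.21/22.6 = R_B/(R_A + R_B) → R_B = R_A · (0.1863)/(1 − 0.1863) = 2.01 × 0.2289 = 0.4601 Ω.

R_B ≈ 0.460 Ω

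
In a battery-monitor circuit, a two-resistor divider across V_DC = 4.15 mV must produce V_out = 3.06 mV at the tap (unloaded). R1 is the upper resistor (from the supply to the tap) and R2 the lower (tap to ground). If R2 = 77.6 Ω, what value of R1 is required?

R1 ≈ 27.6 Ω

Required fraction k = V_out/V_DC = 0.7373.
Rearranging, R1 = R2·(1−k)/k = 77.6 × 0.3562 = 27.64 Ω.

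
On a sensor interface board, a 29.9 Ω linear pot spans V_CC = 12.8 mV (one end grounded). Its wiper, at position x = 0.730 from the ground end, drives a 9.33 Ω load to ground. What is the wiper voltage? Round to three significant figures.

The pot divides into 8.073 Ω above the wiper and 21.83 Ω below.
(x·R_p) ‖ R_L = 6.536 Ω.
Loaded-divider output: V_out = 12.8 × 0.4474 = 5.727 mV.

V_out ≈ 5.73 mV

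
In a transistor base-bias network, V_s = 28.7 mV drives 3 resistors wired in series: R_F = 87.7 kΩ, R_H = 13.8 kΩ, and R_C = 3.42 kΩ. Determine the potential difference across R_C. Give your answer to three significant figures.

ΣR = 87.7 + 13.8 + 3.42 = 104.9 kΩ.
V = V_s · R/ΣR = 28.7 × 0.03260 = 0.9355 mV.

V ≈ 0.936 mV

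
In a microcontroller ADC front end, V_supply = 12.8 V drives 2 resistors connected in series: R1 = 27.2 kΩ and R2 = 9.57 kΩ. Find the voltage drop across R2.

Series total: ΣR = 27.2 + 9.57 = 36.77 kΩ.
V = V_supply · R/ΣR = 12.8 × 0.2603 = 3.331 V.

V ≈ 3.33 V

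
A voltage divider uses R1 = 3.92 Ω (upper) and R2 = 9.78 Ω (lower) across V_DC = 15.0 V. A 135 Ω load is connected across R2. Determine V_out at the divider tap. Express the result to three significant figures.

V_out ≈ 10.5 V

The load sits in parallel with R2, giving an effective lower resistance R2' = R2·R_L/(R2+R_L) = 9.119 Ω.
Voltage divider with the loaded lower leg: V_out = 15.0 × 9.119/(3.92 + 9.119) = 15.0 × 0.6994 = 10.49 V.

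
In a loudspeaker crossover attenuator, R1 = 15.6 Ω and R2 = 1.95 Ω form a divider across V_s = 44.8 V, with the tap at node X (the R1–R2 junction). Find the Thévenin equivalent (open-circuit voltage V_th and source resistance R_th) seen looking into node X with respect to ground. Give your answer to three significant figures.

V_th ≈ 4.98 V, R_th ≈ 1.73 Ω

Open-circuit (no load on X): V_th = V_s · R2/(R1 + R2) = 44.8 × 1.95/(15.60 + 1.95) = 4.978 V.
With V_s suppressed (replaced by a short), R_th = R1 ‖ R2 = (15.60 × 1.95)/(15.60 + 1.95) = 1.733 Ω.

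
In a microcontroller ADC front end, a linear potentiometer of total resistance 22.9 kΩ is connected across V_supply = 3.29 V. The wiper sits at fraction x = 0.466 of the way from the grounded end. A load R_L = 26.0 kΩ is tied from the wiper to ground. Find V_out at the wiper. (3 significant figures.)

Split the track: R_lower = x·R_p = 10.67 kΩ, R_upper = (1−x)·R_p = 12.23 kΩ.
R_L loads the lower segment: effective lower R = 7.566 kΩ.
Loaded-divider output: V_out = 3.29 × 0.3822 = 1.258 V.

V_out ≈ 1.26 V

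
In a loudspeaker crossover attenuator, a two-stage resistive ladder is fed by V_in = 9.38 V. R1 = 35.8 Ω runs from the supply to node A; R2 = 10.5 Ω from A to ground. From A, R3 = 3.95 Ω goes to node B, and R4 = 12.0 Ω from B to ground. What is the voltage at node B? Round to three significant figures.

V_B ≈ 1.06 V

Node A sees R2 in parallel with the series input of stage 2, R3 + R4 = 15.95 Ω.
R2 ‖ (R3+R4) = 6.332 Ω.
First divider: V_A = V_in · 6.332/(35.8 + 6.332) = 1.410 V.
Then the unloaded second divider: V_B = V_A × R4/(R3+R4) = 1.410 × 0.7524 = 1.061 V.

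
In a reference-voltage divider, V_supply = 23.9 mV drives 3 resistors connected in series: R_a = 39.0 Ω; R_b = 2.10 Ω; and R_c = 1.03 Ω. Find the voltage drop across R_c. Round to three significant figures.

V ≈ 0.584 mV

ΣR = 39.0 + 2.10 + 1.03 = 42.13 Ω.
By the voltage-divider rule, V = 23.9 × 1.030/42.13 = 0.5843 mV.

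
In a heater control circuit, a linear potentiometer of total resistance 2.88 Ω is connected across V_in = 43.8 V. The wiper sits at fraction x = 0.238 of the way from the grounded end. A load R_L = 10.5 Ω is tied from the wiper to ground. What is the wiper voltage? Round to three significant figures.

V_out ≈ 9.93 V

Lower segment x·R_p = 0.6854 Ω; upper segment (1−x)·R_p = 2.195 Ω.
(x·R_p) ‖ R_L = 0.6434 Ω.
Then V_out = V_in · 0.6434/(2.195 + 0.6434) = 9.930 V.
(Unloaded: V_out = x·V_in = 10.4 V.)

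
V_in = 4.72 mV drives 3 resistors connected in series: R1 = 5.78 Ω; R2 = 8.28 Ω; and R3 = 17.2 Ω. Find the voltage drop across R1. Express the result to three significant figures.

V ≈ 0.873 mV

Total series resistance ΣR = 5.78 + 8.28 + 17.2 = 31.26 Ω.
By the voltage-divider rule, V = 4.72 × 5.780/31.26 = 0.8727 mV.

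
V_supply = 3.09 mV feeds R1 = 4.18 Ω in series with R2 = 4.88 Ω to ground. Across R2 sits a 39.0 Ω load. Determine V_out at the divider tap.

V_out ≈ 1.57 mV

The load sits in parallel with R2, giving an effective lower resistance R2' = R2·R_L/(R2+R_L) = 4.337 Ω.
Now apply the divider: V_out = 3.09 × 0.5092 = 1.574 mV.
(Unloaded it would be 1.66 mV; the load pulls it down.)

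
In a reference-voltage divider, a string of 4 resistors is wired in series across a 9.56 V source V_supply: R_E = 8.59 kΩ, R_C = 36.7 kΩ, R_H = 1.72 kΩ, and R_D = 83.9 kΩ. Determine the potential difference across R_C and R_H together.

ΣR = 8.59 + 36.7 + 1.72 + 83.9 = 130.9 kΩ.
R_{R_C..R_H} = 36.7 + 1.72 = 38.42 kΩ.
V = V_supply · R/ΣR = 9.56 × 0.2935 = 2.806 V.

V ≈ 2.81 V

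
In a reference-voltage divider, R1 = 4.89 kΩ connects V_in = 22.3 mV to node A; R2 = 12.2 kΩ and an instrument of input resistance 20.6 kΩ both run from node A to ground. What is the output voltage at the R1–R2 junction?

V_out ≈ 13.6 mV

The load sits in parallel with R2, giving an effective lower resistance R2' = R2·R_L/(R2+R_L) = 7.662 kΩ.
Now apply the divider: V_out = 22.3 × 0.6104 = 13.61 mV.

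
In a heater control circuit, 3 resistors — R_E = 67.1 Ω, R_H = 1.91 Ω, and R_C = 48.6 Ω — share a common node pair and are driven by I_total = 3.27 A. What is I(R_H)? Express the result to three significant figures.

I ≈ 3.06 A

ΣG = 1/67.1 + 1/1.91 + 1/48.6 = 0.5590.
By the current-divider rule, I = I_total · G_k/ΣG = 3.27 × 0.9365 = 3.062 A.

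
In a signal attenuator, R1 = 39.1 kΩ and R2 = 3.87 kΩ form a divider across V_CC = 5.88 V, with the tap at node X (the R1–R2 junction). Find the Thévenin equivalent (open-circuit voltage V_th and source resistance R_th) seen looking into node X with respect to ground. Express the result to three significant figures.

V_th is the unloaded tap voltage: V_CC · R2/(R1+R2) = 5.88 × 0.09006 = 0.5296 V.
With V_CC suppressed (replaced by a short), R_th = R1 ‖ R2 = (39.10 × 3.87)/(39.10 + 3.87) = 3.521 kΩ.

V_th ≈ 0.530 V, R_th ≈ 3.52 kΩ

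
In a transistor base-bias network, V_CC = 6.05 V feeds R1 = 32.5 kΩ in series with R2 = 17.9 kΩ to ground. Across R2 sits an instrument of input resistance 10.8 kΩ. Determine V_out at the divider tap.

V_out ≈ 1.04 V

The load sits in parallel with R2, giving an effective lower resistance R2' = R2·R_L/(R2+R_L) = 6.736 kΩ.
Voltage divider with the loaded lower leg: V_out = 6.05 × 6.736/(32.5 + 6.736) = 6.05 × 0.1717 = 1.039 V.
(Unloaded it would be 2.15 V; the load pulls it down.)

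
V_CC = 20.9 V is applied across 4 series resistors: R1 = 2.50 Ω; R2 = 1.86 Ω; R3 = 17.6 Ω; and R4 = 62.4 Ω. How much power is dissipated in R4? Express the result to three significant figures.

P ≈ 3.83 W

Series current I = V_CC/ΣR = 20.9/84.36 = 0.2477 A.
V(R4) = I·R = 15.46 V; P = V·I = 15.46 × 0.2477 = 3.830 W.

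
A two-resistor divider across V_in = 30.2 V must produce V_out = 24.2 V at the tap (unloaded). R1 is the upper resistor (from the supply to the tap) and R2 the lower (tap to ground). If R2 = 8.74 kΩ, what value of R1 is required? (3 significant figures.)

Required fraction k = V_out/V_in = 0.8013.
R1 = R2·(1/k − 1) = 8.74 × 0.2479 = 2.167 kΩ.

R1 ≈ 2.17 kΩ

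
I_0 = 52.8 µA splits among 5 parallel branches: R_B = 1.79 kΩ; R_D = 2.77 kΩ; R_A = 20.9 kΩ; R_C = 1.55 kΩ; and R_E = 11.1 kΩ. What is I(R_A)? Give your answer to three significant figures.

I ≈ 1.48 µA

ΣG = 1/1.79 + 1/2.77 + 1/20.9 + 1/1.55 + 1/11.1 = 1.703.
R_A takes the fraction G_k/ΣG = 0.04785/1.703 = 0.02810, so I = 52.8 × 0.02810 = 1.484 µA.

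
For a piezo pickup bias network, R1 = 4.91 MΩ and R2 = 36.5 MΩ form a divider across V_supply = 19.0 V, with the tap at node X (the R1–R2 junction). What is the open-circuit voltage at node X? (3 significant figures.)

V_th ≈ 16.7 V

V_th is the unloaded tap voltage: V_supply · R2/(R1+R2) = 19.0 × 0.8814 = 16.75 V.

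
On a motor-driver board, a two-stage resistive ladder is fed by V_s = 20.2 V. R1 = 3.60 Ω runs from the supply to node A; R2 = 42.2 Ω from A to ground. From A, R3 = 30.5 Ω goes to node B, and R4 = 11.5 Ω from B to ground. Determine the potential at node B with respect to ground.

Looking into the second stage from A: R3 + R4 = 42.00 Ω appears in parallel with R2.
Effective lower resistance at A: R2 ‖ 42.00 = 21.05 Ω.
First divider: V_A = V_s · 21.05/(3.60 + 21.05) = 17.25 V.
V_B = V_A × 0.2738 = 4.723 V.

V_B ≈ 4.72 V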